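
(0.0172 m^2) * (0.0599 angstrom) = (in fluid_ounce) 3.484e-09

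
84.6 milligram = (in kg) 8.46e-05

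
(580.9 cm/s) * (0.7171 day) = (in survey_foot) 1.181e+06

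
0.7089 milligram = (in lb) 1.563e-06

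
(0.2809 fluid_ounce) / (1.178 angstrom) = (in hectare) 7.052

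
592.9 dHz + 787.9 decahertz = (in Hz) 7938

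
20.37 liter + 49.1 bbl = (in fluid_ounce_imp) 2.755e+05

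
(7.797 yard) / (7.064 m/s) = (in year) 3.2e-08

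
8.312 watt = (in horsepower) 0.01115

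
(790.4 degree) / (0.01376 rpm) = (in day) 0.1108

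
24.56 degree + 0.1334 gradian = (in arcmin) 1481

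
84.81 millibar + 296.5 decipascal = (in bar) 0.08511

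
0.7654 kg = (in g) 765.4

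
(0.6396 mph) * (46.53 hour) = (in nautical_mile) 25.86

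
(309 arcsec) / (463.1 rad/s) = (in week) 5.349e-12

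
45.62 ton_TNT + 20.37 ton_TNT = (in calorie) 6.599e+10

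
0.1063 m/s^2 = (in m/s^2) 0.1063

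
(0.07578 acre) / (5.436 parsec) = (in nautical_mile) 9.872e-19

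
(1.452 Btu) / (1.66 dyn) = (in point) 2.616e+11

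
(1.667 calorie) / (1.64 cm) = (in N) 425.3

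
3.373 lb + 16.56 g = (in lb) 3.41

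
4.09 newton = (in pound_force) 0.9195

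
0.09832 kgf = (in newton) 0.9642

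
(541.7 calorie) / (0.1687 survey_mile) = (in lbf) 1.877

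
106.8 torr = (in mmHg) 106.8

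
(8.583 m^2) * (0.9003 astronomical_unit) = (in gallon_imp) 2.543e+14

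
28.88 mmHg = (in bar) 0.0385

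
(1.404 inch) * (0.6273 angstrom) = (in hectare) 2.237e-16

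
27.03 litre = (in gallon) 7.141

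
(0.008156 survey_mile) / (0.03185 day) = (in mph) 0.01067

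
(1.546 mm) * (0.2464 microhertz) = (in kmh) 1.371e-09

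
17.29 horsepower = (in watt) 1.289e+04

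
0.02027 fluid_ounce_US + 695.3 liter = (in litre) 695.3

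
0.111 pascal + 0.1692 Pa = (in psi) 4.064e-05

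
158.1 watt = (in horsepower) 0.212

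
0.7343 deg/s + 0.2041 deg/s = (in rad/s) 0.01638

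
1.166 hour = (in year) 0.0001331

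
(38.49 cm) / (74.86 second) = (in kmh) 0.01851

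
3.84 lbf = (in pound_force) 3.84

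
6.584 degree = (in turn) 0.01829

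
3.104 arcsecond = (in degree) 0.0008622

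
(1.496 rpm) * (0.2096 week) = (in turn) 3161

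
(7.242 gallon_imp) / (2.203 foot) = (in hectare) 4.903e-06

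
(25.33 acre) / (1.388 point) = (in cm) 2.093e+10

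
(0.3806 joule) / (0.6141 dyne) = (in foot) 2.033e+05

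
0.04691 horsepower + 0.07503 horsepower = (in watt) 90.93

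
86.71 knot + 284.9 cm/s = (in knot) 92.25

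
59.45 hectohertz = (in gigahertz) 5.945e-06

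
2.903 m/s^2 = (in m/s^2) 2.903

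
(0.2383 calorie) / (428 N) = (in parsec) 7.55e-20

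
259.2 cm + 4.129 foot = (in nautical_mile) 0.002079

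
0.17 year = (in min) 8.935e+04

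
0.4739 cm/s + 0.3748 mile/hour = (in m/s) 0.1723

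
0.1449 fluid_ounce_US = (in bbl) 2.695e-05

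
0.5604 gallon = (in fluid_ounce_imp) 74.66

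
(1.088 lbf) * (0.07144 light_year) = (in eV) 2.042e+34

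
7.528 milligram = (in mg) 7.528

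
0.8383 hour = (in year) 9.57e-05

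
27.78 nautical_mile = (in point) 1.458e+08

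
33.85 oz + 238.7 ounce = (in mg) 7.727e+06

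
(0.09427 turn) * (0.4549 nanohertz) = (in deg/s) 1.544e-08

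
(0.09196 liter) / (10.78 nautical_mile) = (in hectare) 4.606e-13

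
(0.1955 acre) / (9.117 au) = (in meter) 5.801e-10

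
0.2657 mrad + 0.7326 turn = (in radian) 4.603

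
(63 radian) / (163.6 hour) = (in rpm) 0.001021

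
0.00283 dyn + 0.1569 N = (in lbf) 0.03527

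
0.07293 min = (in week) 7.235e-06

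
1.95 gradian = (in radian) 0.03063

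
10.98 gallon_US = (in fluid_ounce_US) 1405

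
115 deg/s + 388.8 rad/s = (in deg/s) 2.239e+04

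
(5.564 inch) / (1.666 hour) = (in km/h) 8.483e-05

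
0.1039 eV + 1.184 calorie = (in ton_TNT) 1.184e-09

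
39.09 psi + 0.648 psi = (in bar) 2.74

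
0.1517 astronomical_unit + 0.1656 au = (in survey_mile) 2.949e+07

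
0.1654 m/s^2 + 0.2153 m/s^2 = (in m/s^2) 0.3807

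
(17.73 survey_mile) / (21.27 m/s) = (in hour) 0.3726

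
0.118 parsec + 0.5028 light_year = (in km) 8.398e+12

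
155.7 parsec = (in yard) 5.254e+18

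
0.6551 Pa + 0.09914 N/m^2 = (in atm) 7.444e-06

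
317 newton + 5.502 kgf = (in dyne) 3.71e+07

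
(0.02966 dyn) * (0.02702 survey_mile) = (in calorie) 3.083e-06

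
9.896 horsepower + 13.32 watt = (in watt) 7393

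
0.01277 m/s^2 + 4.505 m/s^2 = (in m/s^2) 4.518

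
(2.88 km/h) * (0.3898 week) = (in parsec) 6.112e-12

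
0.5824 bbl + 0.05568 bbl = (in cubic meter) 0.1014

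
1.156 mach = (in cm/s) 3.936e+04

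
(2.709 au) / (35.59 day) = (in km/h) 4.745e+05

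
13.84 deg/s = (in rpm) 2.307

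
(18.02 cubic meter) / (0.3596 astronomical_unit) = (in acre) 8.277e-14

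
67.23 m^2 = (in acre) 0.01661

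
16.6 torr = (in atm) 0.02184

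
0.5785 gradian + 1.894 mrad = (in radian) 0.01098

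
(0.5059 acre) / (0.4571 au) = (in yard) 3.274e-08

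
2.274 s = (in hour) 0.0006317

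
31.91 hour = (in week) 0.1899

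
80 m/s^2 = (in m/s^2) 80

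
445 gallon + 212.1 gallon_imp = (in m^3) 2.649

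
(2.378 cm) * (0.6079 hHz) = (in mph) 3.234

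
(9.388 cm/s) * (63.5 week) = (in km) 3605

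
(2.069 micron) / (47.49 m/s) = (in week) 7.204e-14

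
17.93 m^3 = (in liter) 1.793e+04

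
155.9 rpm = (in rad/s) 16.33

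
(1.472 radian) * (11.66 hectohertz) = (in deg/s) 9.834e+04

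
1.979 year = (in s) 6.241e+07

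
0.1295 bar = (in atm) 0.1278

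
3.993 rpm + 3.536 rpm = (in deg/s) 45.17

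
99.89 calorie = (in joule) 417.9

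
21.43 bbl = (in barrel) 21.43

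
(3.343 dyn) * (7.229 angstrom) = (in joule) 2.417e-14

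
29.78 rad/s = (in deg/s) 1706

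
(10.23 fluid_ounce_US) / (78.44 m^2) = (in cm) 0.0003857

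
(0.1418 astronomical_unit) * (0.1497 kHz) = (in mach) 9.326e+09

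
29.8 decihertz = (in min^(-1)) 178.8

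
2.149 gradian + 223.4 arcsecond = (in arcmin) 119.8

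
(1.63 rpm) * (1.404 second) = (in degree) 13.73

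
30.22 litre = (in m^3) 0.03022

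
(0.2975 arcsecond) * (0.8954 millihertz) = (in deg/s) 7.399e-08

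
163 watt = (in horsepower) 0.2186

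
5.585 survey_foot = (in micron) 1.702e+06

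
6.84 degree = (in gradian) 7.6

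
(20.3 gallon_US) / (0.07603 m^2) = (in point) 2865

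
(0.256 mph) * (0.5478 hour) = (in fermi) 2.257e+17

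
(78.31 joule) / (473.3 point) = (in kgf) 47.83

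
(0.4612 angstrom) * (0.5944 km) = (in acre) 6.774e-12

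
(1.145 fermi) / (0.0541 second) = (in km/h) 7.619e-14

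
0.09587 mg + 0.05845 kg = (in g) 58.45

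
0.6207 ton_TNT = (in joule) 2.597e+09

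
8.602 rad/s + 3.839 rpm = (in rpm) 85.98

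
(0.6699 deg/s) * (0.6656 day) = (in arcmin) 2.311e+06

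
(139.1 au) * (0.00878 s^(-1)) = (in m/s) 1.827e+11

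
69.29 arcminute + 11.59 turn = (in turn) 11.59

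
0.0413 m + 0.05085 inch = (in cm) 4.259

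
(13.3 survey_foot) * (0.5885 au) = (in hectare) 3.569e+07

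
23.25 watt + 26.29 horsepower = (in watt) 1.963e+04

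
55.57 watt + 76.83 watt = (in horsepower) 0.1776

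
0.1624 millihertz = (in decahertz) 1.624e-05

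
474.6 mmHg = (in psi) 9.177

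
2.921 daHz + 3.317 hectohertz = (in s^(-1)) 360.9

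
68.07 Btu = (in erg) 7.182e+11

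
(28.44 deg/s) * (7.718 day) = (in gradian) 2.107e+07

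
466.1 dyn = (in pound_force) 0.001048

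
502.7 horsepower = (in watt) 3.749e+05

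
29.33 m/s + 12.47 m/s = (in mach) 0.1228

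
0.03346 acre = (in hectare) 0.01354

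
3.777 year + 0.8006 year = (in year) 4.578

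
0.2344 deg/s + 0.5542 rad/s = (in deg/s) 31.99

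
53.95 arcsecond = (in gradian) 0.01665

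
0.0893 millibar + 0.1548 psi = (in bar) 0.01076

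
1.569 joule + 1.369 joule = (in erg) 2.938e+07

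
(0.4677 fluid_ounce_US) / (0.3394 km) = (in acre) 1.007e-11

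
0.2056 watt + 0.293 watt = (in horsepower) 0.0006686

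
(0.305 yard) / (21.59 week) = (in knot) 4.152e-08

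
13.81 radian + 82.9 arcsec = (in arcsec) 2.849e+06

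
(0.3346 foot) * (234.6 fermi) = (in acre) 5.912e-18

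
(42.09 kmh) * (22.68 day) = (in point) 6.494e+10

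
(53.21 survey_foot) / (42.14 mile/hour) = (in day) 9.964e-06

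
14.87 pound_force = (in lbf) 14.87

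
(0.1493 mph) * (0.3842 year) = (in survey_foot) 2.653e+06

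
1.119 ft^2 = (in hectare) 1.04e-05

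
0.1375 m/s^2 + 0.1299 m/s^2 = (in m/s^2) 0.2674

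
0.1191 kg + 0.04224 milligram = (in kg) 0.1191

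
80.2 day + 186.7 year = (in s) 5.895e+09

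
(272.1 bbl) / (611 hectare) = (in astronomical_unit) 4.733e-17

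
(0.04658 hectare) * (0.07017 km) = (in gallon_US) 8.635e+06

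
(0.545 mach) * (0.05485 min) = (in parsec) 1.979e-14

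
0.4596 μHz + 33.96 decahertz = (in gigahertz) 3.396e-07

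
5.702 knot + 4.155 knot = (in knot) 9.857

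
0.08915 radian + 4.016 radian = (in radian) 4.105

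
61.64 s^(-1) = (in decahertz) 6.164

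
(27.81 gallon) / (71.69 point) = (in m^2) 4.163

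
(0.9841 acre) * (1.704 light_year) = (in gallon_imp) 1.412e+22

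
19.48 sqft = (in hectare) 0.000181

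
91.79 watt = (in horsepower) 0.1231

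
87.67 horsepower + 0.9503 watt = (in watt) 6.538e+04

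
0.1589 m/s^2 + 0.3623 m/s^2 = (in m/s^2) 0.5212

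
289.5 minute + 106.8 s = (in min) 291.3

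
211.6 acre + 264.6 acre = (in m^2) 1.927e+06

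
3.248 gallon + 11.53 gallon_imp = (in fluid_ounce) 2188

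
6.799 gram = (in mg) 6799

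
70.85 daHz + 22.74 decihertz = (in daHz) 71.08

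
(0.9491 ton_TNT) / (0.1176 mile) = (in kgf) 2.14e+06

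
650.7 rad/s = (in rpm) 6214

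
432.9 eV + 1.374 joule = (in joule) 1.374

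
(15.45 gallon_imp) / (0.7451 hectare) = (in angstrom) 9.427e+04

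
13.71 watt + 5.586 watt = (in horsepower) 0.02588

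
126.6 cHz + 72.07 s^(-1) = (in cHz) 7334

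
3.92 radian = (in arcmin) 1.348e+04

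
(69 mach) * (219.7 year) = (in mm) 1.628e+17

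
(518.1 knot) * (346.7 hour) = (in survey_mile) 2.067e+05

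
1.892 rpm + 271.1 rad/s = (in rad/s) 271.3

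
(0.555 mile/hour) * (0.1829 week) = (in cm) 2.745e+06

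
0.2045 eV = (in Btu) 3.105e-23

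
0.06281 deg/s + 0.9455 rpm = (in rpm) 0.956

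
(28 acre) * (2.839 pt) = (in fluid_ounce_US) 3.837e+06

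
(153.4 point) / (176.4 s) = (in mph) 0.0006862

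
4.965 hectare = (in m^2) 4.965e+04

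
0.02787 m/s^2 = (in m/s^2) 0.02787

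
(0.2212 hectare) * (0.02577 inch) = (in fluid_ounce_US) 4.896e+04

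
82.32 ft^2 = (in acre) 0.00189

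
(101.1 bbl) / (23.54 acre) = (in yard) 0.0001845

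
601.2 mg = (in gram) 0.6012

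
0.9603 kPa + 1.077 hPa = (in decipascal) 1.068e+04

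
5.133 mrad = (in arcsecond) 1059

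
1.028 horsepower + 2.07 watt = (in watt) 768.6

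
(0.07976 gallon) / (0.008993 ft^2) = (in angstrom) 3.614e+09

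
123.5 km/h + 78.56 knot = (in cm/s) 7472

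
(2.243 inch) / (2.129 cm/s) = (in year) 8.486e-08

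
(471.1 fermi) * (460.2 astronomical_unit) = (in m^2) 32.43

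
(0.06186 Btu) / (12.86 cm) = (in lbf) 114.1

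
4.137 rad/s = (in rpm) 39.51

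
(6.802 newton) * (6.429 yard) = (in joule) 39.99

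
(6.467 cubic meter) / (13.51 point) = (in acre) 0.3353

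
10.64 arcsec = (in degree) 0.002956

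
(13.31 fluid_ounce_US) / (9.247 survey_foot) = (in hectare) 1.397e-08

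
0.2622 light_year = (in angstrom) 2.481e+25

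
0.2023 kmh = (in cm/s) 5.619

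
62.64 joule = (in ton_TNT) 1.497e-08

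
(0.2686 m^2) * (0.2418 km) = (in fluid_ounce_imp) 2.286e+06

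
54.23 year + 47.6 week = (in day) 2.013e+04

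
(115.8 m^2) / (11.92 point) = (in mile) 17.11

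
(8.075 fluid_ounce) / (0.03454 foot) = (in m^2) 0.02268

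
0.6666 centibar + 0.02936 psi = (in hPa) 8.69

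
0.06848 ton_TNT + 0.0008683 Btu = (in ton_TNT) 0.06848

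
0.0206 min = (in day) 1.431e-05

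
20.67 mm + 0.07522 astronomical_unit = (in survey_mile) 6.992e+06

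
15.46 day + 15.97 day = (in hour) 754.3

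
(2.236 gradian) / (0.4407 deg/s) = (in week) 7.55e-06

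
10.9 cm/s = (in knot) 0.2119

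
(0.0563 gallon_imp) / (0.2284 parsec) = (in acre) 8.974e-24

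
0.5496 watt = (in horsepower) 0.000737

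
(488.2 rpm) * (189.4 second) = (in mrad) 9.683e+06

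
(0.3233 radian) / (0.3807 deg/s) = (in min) 0.811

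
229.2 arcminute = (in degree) 3.82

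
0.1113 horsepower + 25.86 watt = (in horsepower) 0.146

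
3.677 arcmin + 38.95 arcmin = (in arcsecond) 2558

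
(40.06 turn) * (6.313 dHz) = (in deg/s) 9104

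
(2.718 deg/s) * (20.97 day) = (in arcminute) 2.955e+08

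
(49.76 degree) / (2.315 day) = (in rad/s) 4.342e-06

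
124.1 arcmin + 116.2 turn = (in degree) 4.183e+04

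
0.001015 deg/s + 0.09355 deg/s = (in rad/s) 0.00165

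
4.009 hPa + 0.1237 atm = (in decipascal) 1.293e+05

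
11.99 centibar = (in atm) 0.1183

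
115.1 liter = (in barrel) 0.724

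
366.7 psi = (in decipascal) 2.528e+07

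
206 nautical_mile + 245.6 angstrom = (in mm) 3.815e+08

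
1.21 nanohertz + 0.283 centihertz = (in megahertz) 2.83e-09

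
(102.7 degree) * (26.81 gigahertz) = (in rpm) 4.589e+11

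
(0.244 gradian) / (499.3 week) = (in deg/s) 7.272e-10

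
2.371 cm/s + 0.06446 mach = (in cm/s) 2197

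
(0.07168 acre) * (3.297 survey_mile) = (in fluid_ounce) 5.205e+10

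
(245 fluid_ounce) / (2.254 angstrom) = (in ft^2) 3.46e+08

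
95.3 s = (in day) 0.001103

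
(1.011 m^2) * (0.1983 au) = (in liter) 2.999e+13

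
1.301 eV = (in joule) 2.084e-19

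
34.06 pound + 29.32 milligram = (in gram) 1.545e+04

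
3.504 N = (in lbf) 0.7877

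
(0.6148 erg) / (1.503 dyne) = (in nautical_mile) 2.209e-06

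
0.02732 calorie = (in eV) 7.134e+17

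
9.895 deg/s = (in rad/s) 0.1727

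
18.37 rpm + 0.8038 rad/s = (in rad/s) 2.728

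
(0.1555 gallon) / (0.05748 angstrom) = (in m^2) 1.024e+08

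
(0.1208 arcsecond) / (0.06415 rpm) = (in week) 1.441e-10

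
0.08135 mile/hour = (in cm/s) 3.637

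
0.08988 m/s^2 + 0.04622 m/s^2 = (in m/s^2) 0.1361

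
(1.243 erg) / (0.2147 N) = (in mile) 3.597e-10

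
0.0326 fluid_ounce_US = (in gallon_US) 0.0002547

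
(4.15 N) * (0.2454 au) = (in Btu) 1.444e+08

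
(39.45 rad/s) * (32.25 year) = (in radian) 4.012e+10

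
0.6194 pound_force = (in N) 2.755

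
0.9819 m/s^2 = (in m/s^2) 0.9819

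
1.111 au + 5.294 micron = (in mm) 1.662e+14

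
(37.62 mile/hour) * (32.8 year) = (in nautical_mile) 9.393e+06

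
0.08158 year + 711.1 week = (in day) 5007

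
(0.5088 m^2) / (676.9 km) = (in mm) 0.0007517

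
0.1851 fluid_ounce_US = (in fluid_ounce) 0.1851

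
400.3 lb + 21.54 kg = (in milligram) 2.031e+08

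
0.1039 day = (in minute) 149.6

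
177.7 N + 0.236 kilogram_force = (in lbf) 40.47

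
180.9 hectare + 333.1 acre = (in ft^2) 3.398e+07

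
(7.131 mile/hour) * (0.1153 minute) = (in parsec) 7.147e-16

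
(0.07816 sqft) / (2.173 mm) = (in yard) 3.654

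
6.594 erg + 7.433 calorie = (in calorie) 7.433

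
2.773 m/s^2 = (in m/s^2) 2.773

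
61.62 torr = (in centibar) 8.215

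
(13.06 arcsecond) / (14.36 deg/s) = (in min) 4.211e-06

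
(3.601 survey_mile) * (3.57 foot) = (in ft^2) 6.788e+04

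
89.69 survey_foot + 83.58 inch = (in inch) 1160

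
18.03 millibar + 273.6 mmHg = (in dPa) 3.828e+05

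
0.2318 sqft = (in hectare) 2.153e-06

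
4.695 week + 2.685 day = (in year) 0.0974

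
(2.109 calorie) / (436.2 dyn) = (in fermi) 2.023e+18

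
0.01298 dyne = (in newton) 1.298e-07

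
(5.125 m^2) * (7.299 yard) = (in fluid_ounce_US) 1.157e+06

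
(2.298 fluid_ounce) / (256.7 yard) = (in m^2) 2.895e-07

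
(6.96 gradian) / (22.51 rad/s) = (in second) 0.004857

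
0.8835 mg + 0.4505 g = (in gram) 0.4514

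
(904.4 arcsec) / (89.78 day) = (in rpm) 5.398e-09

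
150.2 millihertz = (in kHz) 0.0001502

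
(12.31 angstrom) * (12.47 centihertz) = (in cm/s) 1.535e-08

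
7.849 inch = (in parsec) 6.461e-18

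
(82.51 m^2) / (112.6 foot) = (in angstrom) 2.404e+10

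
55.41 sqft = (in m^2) 5.148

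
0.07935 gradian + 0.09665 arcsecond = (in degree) 0.07144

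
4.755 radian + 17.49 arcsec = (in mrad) 4755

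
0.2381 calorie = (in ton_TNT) 2.381e-10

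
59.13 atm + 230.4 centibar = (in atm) 61.4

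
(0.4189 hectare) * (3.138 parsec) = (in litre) 4.056e+23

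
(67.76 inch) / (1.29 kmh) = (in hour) 0.001334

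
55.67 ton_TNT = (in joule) 2.329e+11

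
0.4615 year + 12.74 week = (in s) 2.226e+07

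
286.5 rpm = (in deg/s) 1719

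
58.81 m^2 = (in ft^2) 633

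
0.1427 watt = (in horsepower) 0.0001914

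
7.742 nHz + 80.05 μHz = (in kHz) 8.006e-08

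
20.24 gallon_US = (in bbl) 0.4819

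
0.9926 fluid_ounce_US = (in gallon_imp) 0.006457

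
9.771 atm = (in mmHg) 7426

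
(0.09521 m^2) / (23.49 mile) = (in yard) 2.754e-06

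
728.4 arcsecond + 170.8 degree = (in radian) 2.985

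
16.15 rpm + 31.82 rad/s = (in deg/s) 1920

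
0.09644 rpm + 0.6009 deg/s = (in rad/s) 0.02059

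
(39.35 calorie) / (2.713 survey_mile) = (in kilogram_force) 0.003845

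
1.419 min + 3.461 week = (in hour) 581.5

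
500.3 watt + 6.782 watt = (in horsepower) 0.68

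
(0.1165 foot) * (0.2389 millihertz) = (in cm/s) 0.0008483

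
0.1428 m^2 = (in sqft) 1.537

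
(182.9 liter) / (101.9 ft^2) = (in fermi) 1.932e+13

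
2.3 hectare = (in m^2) 2.3e+04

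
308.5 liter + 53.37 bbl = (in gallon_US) 2323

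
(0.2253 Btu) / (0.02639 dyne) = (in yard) 9.851e+08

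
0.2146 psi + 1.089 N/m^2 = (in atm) 0.01461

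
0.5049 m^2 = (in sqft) 5.435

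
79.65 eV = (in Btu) 1.21e-20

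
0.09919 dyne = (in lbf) 2.23e-07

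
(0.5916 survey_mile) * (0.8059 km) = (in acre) 189.6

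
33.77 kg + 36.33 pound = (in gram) 5.025e+04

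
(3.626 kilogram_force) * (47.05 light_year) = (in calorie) 3.783e+18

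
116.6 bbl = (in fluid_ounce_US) 6.268e+05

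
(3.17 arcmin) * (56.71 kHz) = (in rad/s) 52.29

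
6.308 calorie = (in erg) 2.639e+08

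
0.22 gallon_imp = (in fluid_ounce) 33.82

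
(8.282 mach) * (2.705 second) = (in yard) 8342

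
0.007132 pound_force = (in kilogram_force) 0.003235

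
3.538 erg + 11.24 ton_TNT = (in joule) 4.703e+10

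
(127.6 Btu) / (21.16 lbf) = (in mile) 0.8887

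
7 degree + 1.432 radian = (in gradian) 98.94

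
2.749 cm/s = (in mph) 0.06149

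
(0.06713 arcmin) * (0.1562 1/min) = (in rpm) 4.854e-07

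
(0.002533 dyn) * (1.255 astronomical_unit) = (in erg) 4.756e+10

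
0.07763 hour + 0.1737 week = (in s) 1.053e+05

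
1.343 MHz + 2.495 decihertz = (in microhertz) 1.343e+12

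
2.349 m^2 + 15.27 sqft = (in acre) 0.000931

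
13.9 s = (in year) 4.408e-07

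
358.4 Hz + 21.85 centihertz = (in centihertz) 3.586e+04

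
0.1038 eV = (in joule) 1.663e-20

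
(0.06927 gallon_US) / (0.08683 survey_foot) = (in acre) 2.448e-06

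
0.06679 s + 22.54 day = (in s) 1.947e+06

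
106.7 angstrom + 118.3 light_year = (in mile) 6.954e+14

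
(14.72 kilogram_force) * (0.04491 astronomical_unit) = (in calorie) 2.318e+11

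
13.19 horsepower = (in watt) 9836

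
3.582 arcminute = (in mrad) 1.042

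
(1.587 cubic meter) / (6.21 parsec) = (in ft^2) 8.915e-17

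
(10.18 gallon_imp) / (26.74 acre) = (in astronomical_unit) 2.859e-18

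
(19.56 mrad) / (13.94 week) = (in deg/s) 1.329e-07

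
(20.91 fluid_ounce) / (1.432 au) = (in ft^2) 3.107e-14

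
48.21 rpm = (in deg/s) 289.3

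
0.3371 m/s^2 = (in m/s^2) 0.3371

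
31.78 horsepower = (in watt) 2.37e+04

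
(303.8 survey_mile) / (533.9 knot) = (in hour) 0.4945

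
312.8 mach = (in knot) 2.07e+05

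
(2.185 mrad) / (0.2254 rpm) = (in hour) 2.571e-05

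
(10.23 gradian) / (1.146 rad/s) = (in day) 1.623e-06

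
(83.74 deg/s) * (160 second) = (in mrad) 2.338e+05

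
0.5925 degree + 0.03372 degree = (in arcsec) 2254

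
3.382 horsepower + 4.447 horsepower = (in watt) 5838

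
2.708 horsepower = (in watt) 2019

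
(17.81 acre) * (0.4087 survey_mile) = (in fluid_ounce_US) 1.603e+12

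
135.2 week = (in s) 8.177e+07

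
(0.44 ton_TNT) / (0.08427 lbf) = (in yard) 5.371e+09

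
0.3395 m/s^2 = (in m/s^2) 0.3395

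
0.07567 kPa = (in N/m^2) 75.67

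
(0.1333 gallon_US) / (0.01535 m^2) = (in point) 93.18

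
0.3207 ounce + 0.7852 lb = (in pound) 0.8052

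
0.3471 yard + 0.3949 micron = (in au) 2.122e-12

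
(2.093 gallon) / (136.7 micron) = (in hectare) 0.005796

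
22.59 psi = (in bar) 1.558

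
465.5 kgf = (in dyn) 4.565e+08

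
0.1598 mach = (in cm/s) 5441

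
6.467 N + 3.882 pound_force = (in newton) 23.73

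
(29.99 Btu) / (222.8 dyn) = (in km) 1.42e+04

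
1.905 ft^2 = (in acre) 4.373e-05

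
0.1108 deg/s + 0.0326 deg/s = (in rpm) 0.0239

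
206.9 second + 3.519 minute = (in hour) 0.1161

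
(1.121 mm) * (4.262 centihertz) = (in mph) 0.0001069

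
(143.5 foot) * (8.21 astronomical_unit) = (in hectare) 5.372e+09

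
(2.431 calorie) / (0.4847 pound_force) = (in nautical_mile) 0.002547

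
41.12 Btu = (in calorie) 1.037e+04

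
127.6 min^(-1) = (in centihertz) 212.7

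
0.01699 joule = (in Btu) 1.61e-05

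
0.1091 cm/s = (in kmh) 0.003928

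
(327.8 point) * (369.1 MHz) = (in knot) 8.297e+07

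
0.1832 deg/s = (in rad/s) 0.003197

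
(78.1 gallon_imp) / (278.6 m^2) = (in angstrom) 1.274e+07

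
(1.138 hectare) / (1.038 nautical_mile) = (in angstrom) 5.92e+10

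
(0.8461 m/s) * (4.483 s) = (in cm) 379.3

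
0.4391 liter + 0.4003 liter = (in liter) 0.8394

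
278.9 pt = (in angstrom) 9.839e+08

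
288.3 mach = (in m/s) 9.817e+04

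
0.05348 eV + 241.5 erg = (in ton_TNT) 5.772e-15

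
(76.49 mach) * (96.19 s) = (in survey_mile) 1557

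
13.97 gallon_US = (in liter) 52.88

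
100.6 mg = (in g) 0.1006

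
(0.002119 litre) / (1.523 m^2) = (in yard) 1.522e-06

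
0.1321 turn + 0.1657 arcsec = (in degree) 47.56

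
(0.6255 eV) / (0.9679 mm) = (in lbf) 2.328e-17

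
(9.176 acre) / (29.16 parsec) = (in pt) 1.17e-10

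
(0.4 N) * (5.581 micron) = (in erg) 22.32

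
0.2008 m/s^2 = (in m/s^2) 0.2008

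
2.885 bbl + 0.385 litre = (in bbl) 2.887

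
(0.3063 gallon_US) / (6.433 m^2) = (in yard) 0.0001971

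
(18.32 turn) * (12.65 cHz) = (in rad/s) 14.56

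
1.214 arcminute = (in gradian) 0.02248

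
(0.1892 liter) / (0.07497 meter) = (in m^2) 0.002524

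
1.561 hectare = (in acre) 3.857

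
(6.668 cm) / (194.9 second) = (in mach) 1.005e-06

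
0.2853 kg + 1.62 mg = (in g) 285.3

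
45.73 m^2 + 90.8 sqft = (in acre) 0.01338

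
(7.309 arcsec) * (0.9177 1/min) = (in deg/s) 3.105e-05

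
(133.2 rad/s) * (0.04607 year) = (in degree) 1.109e+10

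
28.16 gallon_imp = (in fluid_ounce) 4329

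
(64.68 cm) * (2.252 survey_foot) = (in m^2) 0.444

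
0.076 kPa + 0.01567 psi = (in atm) 0.001816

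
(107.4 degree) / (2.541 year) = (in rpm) 2.234e-07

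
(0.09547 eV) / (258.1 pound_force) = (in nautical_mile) 7.194e-27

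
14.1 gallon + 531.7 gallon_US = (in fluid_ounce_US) 6.986e+04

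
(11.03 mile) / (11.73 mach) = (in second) 4.444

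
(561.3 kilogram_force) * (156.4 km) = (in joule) 8.609e+08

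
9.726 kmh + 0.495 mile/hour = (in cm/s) 292.3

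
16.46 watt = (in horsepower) 0.02207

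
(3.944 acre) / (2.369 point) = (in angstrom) 1.91e+17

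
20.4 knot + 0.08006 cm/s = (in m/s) 10.5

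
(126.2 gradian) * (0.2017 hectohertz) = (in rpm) 381.8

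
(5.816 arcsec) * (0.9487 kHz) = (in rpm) 0.2554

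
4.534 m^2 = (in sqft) 48.8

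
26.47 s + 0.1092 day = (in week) 0.01564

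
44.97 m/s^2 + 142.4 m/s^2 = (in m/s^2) 187.4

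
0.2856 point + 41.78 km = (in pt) 1.184e+08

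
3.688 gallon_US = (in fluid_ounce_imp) 491.3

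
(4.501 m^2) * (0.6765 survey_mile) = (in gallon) 1.295e+06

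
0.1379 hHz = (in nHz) 1.379e+10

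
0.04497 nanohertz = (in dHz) 4.497e-10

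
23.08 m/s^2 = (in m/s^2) 23.08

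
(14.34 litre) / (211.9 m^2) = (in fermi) 6.767e+10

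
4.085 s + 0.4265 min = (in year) 9.41e-07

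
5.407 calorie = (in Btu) 0.02144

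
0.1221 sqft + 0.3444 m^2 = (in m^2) 0.3557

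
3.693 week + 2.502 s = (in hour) 620.4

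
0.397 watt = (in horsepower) 0.0005324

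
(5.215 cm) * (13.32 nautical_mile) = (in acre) 0.3179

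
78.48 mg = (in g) 0.07848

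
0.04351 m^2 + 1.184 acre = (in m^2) 4792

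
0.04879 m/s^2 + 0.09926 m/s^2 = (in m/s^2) 0.1481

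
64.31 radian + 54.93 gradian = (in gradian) 4149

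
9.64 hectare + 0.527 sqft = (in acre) 23.82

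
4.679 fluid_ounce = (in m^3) 0.0001384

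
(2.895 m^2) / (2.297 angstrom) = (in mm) 1.26e+13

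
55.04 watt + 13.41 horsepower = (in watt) 1.005e+04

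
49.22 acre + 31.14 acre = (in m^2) 3.252e+05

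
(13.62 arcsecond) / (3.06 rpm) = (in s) 0.0002061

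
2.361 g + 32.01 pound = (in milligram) 1.452e+07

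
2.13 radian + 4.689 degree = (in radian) 2.212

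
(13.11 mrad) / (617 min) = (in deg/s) 2.029e-05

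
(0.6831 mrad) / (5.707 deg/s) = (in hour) 1.905e-06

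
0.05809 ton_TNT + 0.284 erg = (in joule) 2.43e+08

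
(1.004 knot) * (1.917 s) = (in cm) 99.01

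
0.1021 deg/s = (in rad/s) 0.001782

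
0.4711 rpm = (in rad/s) 0.04933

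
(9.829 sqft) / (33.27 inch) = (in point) 3063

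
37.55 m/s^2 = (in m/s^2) 37.55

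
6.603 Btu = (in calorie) 1665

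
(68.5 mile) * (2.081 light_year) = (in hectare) 2.17e+17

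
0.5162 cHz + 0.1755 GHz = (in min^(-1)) 1.053e+10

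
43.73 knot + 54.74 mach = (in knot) 3.627e+04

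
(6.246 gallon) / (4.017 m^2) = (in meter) 0.005886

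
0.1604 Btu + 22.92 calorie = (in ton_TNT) 6.337e-08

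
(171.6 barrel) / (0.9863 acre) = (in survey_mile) 4.247e-06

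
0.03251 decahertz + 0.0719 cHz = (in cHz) 32.58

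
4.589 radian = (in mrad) 4589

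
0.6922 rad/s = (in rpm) 6.61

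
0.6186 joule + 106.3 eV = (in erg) 6.186e+06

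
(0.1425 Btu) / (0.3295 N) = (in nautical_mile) 0.2464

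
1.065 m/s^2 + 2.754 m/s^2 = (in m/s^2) 3.819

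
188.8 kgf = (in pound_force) 416.2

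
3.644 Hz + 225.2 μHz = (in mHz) 3644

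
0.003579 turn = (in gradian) 1.432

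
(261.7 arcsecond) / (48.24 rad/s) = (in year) 8.34e-13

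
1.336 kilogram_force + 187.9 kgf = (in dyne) 1.856e+08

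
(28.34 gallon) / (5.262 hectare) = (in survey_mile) 1.267e-09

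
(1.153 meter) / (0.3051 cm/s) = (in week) 0.0006248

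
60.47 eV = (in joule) 9.688e-18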